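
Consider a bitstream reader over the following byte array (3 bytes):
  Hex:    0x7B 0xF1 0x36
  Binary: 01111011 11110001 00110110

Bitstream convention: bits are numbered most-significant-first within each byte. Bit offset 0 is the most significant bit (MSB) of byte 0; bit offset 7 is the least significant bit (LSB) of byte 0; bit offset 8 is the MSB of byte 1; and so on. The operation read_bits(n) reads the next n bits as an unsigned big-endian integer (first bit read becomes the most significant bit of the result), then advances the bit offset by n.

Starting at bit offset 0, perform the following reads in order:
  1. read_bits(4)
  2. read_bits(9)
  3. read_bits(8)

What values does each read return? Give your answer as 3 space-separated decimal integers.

Read 1: bits[0:4] width=4 -> value=7 (bin 0111); offset now 4 = byte 0 bit 4; 20 bits remain
Read 2: bits[4:13] width=9 -> value=382 (bin 101111110); offset now 13 = byte 1 bit 5; 11 bits remain
Read 3: bits[13:21] width=8 -> value=38 (bin 00100110); offset now 21 = byte 2 bit 5; 3 bits remain

Answer: 7 382 38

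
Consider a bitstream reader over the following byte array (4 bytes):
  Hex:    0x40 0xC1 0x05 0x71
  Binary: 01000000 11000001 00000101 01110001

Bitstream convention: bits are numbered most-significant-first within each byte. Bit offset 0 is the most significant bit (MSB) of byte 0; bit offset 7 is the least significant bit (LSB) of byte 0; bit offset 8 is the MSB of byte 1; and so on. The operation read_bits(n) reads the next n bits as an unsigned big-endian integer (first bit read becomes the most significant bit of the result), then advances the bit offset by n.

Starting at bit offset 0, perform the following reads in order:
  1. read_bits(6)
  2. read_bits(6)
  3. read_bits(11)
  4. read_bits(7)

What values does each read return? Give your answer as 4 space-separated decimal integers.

Read 1: bits[0:6] width=6 -> value=16 (bin 010000); offset now 6 = byte 0 bit 6; 26 bits remain
Read 2: bits[6:12] width=6 -> value=12 (bin 001100); offset now 12 = byte 1 bit 4; 20 bits remain
Read 3: bits[12:23] width=11 -> value=130 (bin 00010000010); offset now 23 = byte 2 bit 7; 9 bits remain
Read 4: bits[23:30] width=7 -> value=92 (bin 1011100); offset now 30 = byte 3 bit 6; 2 bits remain

Answer: 16 12 130 92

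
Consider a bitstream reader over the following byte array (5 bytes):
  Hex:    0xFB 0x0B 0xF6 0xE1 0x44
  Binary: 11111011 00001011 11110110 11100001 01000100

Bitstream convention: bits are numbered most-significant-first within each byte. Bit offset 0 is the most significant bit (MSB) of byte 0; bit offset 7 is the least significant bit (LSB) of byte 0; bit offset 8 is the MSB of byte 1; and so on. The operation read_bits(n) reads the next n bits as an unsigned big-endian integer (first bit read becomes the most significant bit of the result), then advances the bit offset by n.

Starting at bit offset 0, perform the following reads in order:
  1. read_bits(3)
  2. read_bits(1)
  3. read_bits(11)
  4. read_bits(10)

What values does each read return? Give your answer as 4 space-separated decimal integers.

Read 1: bits[0:3] width=3 -> value=7 (bin 111); offset now 3 = byte 0 bit 3; 37 bits remain
Read 2: bits[3:4] width=1 -> value=1 (bin 1); offset now 4 = byte 0 bit 4; 36 bits remain
Read 3: bits[4:15] width=11 -> value=1413 (bin 10110000101); offset now 15 = byte 1 bit 7; 25 bits remain
Read 4: bits[15:25] width=10 -> value=1005 (bin 1111101101); offset now 25 = byte 3 bit 1; 15 bits remain

Answer: 7 1 1413 1005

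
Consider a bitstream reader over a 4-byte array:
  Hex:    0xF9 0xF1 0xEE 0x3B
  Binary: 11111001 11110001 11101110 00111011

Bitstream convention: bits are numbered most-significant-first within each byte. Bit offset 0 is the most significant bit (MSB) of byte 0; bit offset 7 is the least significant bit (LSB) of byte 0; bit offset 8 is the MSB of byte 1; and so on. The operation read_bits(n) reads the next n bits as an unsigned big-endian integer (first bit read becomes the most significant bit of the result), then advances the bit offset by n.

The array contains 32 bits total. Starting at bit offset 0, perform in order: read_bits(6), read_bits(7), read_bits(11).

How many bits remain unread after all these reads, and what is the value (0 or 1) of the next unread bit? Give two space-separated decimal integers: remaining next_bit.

Answer: 8 0

Derivation:
Read 1: bits[0:6] width=6 -> value=62 (bin 111110); offset now 6 = byte 0 bit 6; 26 bits remain
Read 2: bits[6:13] width=7 -> value=62 (bin 0111110); offset now 13 = byte 1 bit 5; 19 bits remain
Read 3: bits[13:24] width=11 -> value=494 (bin 00111101110); offset now 24 = byte 3 bit 0; 8 bits remain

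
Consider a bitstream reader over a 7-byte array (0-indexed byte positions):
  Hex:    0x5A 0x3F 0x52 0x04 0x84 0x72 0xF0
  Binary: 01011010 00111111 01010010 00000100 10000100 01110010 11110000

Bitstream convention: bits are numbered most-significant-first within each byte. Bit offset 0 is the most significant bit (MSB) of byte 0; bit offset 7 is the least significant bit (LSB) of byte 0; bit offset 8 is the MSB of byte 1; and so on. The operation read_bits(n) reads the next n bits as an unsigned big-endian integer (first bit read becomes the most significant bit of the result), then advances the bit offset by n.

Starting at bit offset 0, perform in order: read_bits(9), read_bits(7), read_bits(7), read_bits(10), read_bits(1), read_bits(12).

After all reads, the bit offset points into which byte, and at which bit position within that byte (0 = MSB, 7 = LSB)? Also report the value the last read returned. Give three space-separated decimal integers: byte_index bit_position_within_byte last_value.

Read 1: bits[0:9] width=9 -> value=180 (bin 010110100); offset now 9 = byte 1 bit 1; 47 bits remain
Read 2: bits[9:16] width=7 -> value=63 (bin 0111111); offset now 16 = byte 2 bit 0; 40 bits remain
Read 3: bits[16:23] width=7 -> value=41 (bin 0101001); offset now 23 = byte 2 bit 7; 33 bits remain
Read 4: bits[23:33] width=10 -> value=9 (bin 0000001001); offset now 33 = byte 4 bit 1; 23 bits remain
Read 5: bits[33:34] width=1 -> value=0 (bin 0); offset now 34 = byte 4 bit 2; 22 bits remain
Read 6: bits[34:46] width=12 -> value=284 (bin 000100011100); offset now 46 = byte 5 bit 6; 10 bits remain

Answer: 5 6 284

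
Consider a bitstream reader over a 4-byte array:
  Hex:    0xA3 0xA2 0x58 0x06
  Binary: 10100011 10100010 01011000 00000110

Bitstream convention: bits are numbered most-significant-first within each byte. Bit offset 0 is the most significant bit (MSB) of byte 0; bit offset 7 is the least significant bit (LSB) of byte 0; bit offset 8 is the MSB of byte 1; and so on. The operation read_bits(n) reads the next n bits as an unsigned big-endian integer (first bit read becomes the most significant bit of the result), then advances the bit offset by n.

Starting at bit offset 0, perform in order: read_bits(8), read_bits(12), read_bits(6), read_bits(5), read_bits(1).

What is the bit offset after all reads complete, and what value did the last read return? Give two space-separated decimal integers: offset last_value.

Read 1: bits[0:8] width=8 -> value=163 (bin 10100011); offset now 8 = byte 1 bit 0; 24 bits remain
Read 2: bits[8:20] width=12 -> value=2597 (bin 101000100101); offset now 20 = byte 2 bit 4; 12 bits remain
Read 3: bits[20:26] width=6 -> value=32 (bin 100000); offset now 26 = byte 3 bit 2; 6 bits remain
Read 4: bits[26:31] width=5 -> value=3 (bin 00011); offset now 31 = byte 3 bit 7; 1 bits remain
Read 5: bits[31:32] width=1 -> value=0 (bin 0); offset now 32 = byte 4 bit 0; 0 bits remain

Answer: 32 0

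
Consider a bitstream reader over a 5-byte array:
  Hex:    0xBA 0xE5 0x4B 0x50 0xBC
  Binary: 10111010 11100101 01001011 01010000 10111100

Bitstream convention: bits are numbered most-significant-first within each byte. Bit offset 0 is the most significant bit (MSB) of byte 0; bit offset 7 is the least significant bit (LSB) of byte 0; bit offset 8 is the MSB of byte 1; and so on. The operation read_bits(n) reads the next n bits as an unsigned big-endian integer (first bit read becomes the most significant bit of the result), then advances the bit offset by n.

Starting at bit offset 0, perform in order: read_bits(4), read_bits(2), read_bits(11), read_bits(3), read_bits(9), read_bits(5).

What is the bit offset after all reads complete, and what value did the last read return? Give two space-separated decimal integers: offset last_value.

Answer: 34 2

Derivation:
Read 1: bits[0:4] width=4 -> value=11 (bin 1011); offset now 4 = byte 0 bit 4; 36 bits remain
Read 2: bits[4:6] width=2 -> value=2 (bin 10); offset now 6 = byte 0 bit 6; 34 bits remain
Read 3: bits[6:17] width=11 -> value=1482 (bin 10111001010); offset now 17 = byte 2 bit 1; 23 bits remain
Read 4: bits[17:20] width=3 -> value=4 (bin 100); offset now 20 = byte 2 bit 4; 20 bits remain
Read 5: bits[20:29] width=9 -> value=362 (bin 101101010); offset now 29 = byte 3 bit 5; 11 bits remain
Read 6: bits[29:34] width=5 -> value=2 (bin 00010); offset now 34 = byte 4 bit 2; 6 bits remain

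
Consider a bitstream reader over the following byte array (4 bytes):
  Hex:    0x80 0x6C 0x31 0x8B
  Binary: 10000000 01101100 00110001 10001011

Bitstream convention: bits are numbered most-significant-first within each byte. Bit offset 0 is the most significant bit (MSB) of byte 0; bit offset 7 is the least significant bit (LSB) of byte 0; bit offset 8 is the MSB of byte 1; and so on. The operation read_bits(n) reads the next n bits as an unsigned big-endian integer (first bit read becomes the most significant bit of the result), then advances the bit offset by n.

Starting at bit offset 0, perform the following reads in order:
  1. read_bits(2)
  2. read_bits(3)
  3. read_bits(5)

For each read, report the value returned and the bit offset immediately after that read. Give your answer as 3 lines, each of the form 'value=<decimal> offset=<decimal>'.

Read 1: bits[0:2] width=2 -> value=2 (bin 10); offset now 2 = byte 0 bit 2; 30 bits remain
Read 2: bits[2:5] width=3 -> value=0 (bin 000); offset now 5 = byte 0 bit 5; 27 bits remain
Read 3: bits[5:10] width=5 -> value=1 (bin 00001); offset now 10 = byte 1 bit 2; 22 bits remain

Answer: value=2 offset=2
value=0 offset=5
value=1 offset=10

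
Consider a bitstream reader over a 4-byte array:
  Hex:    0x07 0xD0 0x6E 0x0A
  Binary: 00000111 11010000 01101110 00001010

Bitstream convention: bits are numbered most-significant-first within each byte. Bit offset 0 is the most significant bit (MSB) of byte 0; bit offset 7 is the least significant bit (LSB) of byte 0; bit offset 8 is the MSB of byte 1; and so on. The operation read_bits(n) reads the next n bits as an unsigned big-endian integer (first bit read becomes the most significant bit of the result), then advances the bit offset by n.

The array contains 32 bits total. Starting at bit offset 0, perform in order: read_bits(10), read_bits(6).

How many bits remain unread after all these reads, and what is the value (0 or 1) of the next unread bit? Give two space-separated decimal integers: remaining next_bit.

Answer: 16 0

Derivation:
Read 1: bits[0:10] width=10 -> value=31 (bin 0000011111); offset now 10 = byte 1 bit 2; 22 bits remain
Read 2: bits[10:16] width=6 -> value=16 (bin 010000); offset now 16 = byte 2 bit 0; 16 bits remain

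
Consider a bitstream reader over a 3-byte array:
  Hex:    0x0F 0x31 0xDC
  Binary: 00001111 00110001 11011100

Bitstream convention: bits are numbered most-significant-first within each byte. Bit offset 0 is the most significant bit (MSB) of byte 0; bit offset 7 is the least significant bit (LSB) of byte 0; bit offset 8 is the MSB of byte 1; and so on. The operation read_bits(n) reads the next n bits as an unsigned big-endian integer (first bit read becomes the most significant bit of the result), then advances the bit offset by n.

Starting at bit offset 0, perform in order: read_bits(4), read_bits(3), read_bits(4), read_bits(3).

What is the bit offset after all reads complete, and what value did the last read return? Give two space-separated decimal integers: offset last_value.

Read 1: bits[0:4] width=4 -> value=0 (bin 0000); offset now 4 = byte 0 bit 4; 20 bits remain
Read 2: bits[4:7] width=3 -> value=7 (bin 111); offset now 7 = byte 0 bit 7; 17 bits remain
Read 3: bits[7:11] width=4 -> value=9 (bin 1001); offset now 11 = byte 1 bit 3; 13 bits remain
Read 4: bits[11:14] width=3 -> value=4 (bin 100); offset now 14 = byte 1 bit 6; 10 bits remain

Answer: 14 4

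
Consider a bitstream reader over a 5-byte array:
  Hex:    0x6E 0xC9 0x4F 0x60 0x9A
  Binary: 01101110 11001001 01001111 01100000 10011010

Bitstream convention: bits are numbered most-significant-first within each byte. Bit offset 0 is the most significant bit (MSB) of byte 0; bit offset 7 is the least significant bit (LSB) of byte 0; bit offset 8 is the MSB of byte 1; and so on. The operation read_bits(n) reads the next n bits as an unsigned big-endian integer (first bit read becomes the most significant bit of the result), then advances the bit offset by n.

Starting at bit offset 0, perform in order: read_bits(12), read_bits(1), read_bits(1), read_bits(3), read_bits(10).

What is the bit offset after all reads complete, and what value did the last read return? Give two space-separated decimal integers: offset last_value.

Answer: 27 635

Derivation:
Read 1: bits[0:12] width=12 -> value=1772 (bin 011011101100); offset now 12 = byte 1 bit 4; 28 bits remain
Read 2: bits[12:13] width=1 -> value=1 (bin 1); offset now 13 = byte 1 bit 5; 27 bits remain
Read 3: bits[13:14] width=1 -> value=0 (bin 0); offset now 14 = byte 1 bit 6; 26 bits remain
Read 4: bits[14:17] width=3 -> value=2 (bin 010); offset now 17 = byte 2 bit 1; 23 bits remain
Read 5: bits[17:27] width=10 -> value=635 (bin 1001111011); offset now 27 = byte 3 bit 3; 13 bits remain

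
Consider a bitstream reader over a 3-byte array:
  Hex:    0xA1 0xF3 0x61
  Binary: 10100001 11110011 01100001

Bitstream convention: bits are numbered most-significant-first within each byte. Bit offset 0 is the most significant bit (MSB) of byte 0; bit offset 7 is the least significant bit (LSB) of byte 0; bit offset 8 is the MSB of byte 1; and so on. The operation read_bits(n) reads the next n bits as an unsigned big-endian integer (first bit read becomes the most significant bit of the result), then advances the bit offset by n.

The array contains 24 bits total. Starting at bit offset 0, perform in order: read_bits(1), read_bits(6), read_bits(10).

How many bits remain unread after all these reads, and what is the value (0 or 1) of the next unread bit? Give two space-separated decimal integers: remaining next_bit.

Answer: 7 1

Derivation:
Read 1: bits[0:1] width=1 -> value=1 (bin 1); offset now 1 = byte 0 bit 1; 23 bits remain
Read 2: bits[1:7] width=6 -> value=16 (bin 010000); offset now 7 = byte 0 bit 7; 17 bits remain
Read 3: bits[7:17] width=10 -> value=998 (bin 1111100110); offset now 17 = byte 2 bit 1; 7 bits remain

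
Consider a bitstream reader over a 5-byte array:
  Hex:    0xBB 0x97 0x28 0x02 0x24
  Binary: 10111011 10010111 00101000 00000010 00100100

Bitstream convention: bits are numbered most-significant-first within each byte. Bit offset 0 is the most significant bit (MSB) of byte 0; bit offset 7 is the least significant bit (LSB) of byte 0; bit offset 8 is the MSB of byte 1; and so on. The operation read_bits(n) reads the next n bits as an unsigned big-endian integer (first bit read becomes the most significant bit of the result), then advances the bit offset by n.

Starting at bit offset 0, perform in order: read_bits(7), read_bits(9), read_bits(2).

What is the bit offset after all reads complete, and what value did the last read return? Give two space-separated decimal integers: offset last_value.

Read 1: bits[0:7] width=7 -> value=93 (bin 1011101); offset now 7 = byte 0 bit 7; 33 bits remain
Read 2: bits[7:16] width=9 -> value=407 (bin 110010111); offset now 16 = byte 2 bit 0; 24 bits remain
Read 3: bits[16:18] width=2 -> value=0 (bin 00); offset now 18 = byte 2 bit 2; 22 bits remain

Answer: 18 0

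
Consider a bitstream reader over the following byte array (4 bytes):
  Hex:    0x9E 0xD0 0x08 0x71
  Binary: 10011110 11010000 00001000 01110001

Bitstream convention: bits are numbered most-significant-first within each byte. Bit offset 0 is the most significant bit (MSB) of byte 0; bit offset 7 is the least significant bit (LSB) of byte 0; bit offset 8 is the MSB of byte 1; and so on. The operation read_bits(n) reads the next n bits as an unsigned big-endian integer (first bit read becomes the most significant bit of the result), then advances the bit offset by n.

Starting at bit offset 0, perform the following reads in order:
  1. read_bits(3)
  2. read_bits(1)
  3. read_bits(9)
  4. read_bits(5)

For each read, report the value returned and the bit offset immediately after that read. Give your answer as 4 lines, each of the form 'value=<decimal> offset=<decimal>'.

Answer: value=4 offset=3
value=1 offset=4
value=474 offset=13
value=0 offset=18

Derivation:
Read 1: bits[0:3] width=3 -> value=4 (bin 100); offset now 3 = byte 0 bit 3; 29 bits remain
Read 2: bits[3:4] width=1 -> value=1 (bin 1); offset now 4 = byte 0 bit 4; 28 bits remain
Read 3: bits[4:13] width=9 -> value=474 (bin 111011010); offset now 13 = byte 1 bit 5; 19 bits remain
Read 4: bits[13:18] width=5 -> value=0 (bin 00000); offset now 18 = byte 2 bit 2; 14 bits remain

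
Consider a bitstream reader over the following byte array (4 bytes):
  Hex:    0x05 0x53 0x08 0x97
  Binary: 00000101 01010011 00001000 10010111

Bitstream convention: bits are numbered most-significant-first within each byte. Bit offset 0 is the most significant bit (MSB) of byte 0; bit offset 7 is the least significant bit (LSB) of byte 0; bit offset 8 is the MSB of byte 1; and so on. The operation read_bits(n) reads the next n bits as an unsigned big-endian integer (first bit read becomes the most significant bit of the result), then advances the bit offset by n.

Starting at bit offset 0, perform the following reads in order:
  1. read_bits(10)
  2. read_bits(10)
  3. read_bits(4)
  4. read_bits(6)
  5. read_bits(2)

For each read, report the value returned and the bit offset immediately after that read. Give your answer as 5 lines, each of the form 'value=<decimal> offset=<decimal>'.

Answer: value=21 offset=10
value=304 offset=20
value=8 offset=24
value=37 offset=30
value=3 offset=32

Derivation:
Read 1: bits[0:10] width=10 -> value=21 (bin 0000010101); offset now 10 = byte 1 bit 2; 22 bits remain
Read 2: bits[10:20] width=10 -> value=304 (bin 0100110000); offset now 20 = byte 2 bit 4; 12 bits remain
Read 3: bits[20:24] width=4 -> value=8 (bin 1000); offset now 24 = byte 3 bit 0; 8 bits remain
Read 4: bits[24:30] width=6 -> value=37 (bin 100101); offset now 30 = byte 3 bit 6; 2 bits remain
Read 5: bits[30:32] width=2 -> value=3 (bin 11); offset now 32 = byte 4 bit 0; 0 bits remain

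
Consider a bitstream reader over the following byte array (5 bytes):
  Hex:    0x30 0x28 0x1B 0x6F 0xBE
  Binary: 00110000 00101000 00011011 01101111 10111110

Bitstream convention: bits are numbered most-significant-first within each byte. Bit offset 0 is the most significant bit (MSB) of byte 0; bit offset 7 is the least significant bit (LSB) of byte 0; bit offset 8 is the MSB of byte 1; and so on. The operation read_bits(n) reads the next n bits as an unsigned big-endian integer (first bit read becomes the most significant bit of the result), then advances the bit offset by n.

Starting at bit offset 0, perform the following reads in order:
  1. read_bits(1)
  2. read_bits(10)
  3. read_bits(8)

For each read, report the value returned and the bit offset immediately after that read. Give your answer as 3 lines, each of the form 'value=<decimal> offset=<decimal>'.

Read 1: bits[0:1] width=1 -> value=0 (bin 0); offset now 1 = byte 0 bit 1; 39 bits remain
Read 2: bits[1:11] width=10 -> value=385 (bin 0110000001); offset now 11 = byte 1 bit 3; 29 bits remain
Read 3: bits[11:19] width=8 -> value=64 (bin 01000000); offset now 19 = byte 2 bit 3; 21 bits remain

Answer: value=0 offset=1
value=385 offset=11
value=64 offset=19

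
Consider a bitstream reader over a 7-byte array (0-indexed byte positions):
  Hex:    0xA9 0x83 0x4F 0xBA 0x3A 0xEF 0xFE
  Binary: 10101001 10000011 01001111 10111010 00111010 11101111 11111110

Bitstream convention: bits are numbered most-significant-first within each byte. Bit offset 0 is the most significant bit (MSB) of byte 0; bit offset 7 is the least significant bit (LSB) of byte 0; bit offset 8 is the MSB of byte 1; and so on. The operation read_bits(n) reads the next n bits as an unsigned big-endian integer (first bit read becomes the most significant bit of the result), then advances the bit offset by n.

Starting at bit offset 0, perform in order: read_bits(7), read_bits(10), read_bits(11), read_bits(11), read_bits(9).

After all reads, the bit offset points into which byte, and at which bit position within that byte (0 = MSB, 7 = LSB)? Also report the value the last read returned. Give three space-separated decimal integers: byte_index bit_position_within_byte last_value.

Read 1: bits[0:7] width=7 -> value=84 (bin 1010100); offset now 7 = byte 0 bit 7; 49 bits remain
Read 2: bits[7:17] width=10 -> value=774 (bin 1100000110); offset now 17 = byte 2 bit 1; 39 bits remain
Read 3: bits[17:28] width=11 -> value=1275 (bin 10011111011); offset now 28 = byte 3 bit 4; 28 bits remain
Read 4: bits[28:39] width=11 -> value=1309 (bin 10100011101); offset now 39 = byte 4 bit 7; 17 bits remain
Read 5: bits[39:48] width=9 -> value=239 (bin 011101111); offset now 48 = byte 6 bit 0; 8 bits remain

Answer: 6 0 239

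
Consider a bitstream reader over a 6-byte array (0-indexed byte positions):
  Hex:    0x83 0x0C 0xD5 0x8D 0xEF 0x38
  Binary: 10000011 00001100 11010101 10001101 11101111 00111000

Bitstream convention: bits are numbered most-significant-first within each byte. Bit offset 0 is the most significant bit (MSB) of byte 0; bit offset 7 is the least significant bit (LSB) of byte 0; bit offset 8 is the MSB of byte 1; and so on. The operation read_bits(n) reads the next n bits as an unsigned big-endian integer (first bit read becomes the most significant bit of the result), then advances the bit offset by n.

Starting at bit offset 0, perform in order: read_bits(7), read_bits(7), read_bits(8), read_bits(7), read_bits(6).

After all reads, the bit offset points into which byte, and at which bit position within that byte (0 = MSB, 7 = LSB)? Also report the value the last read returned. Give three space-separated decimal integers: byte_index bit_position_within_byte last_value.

Read 1: bits[0:7] width=7 -> value=65 (bin 1000001); offset now 7 = byte 0 bit 7; 41 bits remain
Read 2: bits[7:14] width=7 -> value=67 (bin 1000011); offset now 14 = byte 1 bit 6; 34 bits remain
Read 3: bits[14:22] width=8 -> value=53 (bin 00110101); offset now 22 = byte 2 bit 6; 26 bits remain
Read 4: bits[22:29] width=7 -> value=49 (bin 0110001); offset now 29 = byte 3 bit 5; 19 bits remain
Read 5: bits[29:35] width=6 -> value=47 (bin 101111); offset now 35 = byte 4 bit 3; 13 bits remain

Answer: 4 3 47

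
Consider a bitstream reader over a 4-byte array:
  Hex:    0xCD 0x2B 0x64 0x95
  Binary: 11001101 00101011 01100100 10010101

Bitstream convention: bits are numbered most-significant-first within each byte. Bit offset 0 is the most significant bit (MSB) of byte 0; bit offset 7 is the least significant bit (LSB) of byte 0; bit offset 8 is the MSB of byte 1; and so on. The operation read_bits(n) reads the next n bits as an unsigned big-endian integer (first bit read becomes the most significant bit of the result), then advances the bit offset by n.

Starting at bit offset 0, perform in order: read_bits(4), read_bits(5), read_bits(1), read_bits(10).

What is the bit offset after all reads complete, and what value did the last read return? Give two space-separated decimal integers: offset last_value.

Answer: 20 694

Derivation:
Read 1: bits[0:4] width=4 -> value=12 (bin 1100); offset now 4 = byte 0 bit 4; 28 bits remain
Read 2: bits[4:9] width=5 -> value=26 (bin 11010); offset now 9 = byte 1 bit 1; 23 bits remain
Read 3: bits[9:10] width=1 -> value=0 (bin 0); offset now 10 = byte 1 bit 2; 22 bits remain
Read 4: bits[10:20] width=10 -> value=694 (bin 1010110110); offset now 20 = byte 2 bit 4; 12 bits remain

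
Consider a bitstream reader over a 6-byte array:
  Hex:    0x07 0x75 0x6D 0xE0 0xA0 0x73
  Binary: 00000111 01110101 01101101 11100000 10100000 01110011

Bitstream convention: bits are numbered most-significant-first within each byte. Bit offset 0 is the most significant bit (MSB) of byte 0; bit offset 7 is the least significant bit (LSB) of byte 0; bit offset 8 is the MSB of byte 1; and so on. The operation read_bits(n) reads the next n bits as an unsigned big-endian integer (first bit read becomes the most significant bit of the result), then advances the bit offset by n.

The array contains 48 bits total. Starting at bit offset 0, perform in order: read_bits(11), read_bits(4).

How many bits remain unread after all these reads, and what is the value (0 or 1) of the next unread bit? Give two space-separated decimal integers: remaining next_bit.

Answer: 33 1

Derivation:
Read 1: bits[0:11] width=11 -> value=59 (bin 00000111011); offset now 11 = byte 1 bit 3; 37 bits remain
Read 2: bits[11:15] width=4 -> value=10 (bin 1010); offset now 15 = byte 1 bit 7; 33 bits remain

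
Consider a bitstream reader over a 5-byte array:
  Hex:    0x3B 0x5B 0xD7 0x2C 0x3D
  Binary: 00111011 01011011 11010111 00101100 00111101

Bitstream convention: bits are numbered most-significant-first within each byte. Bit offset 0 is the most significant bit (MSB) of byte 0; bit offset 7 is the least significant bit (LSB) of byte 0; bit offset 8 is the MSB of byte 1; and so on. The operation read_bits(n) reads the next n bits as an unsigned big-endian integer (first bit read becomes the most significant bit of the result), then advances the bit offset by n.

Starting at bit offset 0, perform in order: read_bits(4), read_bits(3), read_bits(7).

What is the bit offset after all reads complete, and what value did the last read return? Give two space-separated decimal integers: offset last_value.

Read 1: bits[0:4] width=4 -> value=3 (bin 0011); offset now 4 = byte 0 bit 4; 36 bits remain
Read 2: bits[4:7] width=3 -> value=5 (bin 101); offset now 7 = byte 0 bit 7; 33 bits remain
Read 3: bits[7:14] width=7 -> value=86 (bin 1010110); offset now 14 = byte 1 bit 6; 26 bits remain

Answer: 14 86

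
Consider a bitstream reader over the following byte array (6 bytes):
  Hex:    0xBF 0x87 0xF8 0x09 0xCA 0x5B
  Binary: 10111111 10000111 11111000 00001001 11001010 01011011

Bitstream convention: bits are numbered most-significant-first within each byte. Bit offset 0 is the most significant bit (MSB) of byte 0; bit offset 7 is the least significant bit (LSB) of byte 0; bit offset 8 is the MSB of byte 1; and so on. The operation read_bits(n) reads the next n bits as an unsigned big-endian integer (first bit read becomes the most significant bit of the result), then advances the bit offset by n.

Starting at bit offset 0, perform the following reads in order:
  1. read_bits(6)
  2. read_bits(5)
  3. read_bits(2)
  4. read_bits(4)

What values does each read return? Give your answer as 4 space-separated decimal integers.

Read 1: bits[0:6] width=6 -> value=47 (bin 101111); offset now 6 = byte 0 bit 6; 42 bits remain
Read 2: bits[6:11] width=5 -> value=28 (bin 11100); offset now 11 = byte 1 bit 3; 37 bits remain
Read 3: bits[11:13] width=2 -> value=0 (bin 00); offset now 13 = byte 1 bit 5; 35 bits remain
Read 4: bits[13:17] width=4 -> value=15 (bin 1111); offset now 17 = byte 2 bit 1; 31 bits remain

Answer: 47 28 0 15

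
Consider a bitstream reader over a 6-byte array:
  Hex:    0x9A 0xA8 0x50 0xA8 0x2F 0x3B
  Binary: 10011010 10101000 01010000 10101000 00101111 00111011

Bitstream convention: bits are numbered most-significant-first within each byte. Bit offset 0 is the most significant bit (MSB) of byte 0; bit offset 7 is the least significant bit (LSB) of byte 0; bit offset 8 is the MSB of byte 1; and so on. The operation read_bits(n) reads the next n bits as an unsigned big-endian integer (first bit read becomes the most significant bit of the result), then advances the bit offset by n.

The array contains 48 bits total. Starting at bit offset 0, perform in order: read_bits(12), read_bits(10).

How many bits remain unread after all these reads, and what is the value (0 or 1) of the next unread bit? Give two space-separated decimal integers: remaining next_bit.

Answer: 26 0

Derivation:
Read 1: bits[0:12] width=12 -> value=2474 (bin 100110101010); offset now 12 = byte 1 bit 4; 36 bits remain
Read 2: bits[12:22] width=10 -> value=532 (bin 1000010100); offset now 22 = byte 2 bit 6; 26 bits remain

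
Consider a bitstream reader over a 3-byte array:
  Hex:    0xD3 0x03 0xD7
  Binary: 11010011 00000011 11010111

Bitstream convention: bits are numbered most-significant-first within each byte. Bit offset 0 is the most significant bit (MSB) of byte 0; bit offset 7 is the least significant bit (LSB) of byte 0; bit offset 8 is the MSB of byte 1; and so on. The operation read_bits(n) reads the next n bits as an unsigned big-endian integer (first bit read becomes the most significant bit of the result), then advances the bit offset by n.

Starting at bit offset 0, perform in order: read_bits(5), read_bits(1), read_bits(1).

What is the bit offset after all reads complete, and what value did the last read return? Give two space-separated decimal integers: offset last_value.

Answer: 7 1

Derivation:
Read 1: bits[0:5] width=5 -> value=26 (bin 11010); offset now 5 = byte 0 bit 5; 19 bits remain
Read 2: bits[5:6] width=1 -> value=0 (bin 0); offset now 6 = byte 0 bit 6; 18 bits remain
Read 3: bits[6:7] width=1 -> value=1 (bin 1); offset now 7 = byte 0 bit 7; 17 bits remain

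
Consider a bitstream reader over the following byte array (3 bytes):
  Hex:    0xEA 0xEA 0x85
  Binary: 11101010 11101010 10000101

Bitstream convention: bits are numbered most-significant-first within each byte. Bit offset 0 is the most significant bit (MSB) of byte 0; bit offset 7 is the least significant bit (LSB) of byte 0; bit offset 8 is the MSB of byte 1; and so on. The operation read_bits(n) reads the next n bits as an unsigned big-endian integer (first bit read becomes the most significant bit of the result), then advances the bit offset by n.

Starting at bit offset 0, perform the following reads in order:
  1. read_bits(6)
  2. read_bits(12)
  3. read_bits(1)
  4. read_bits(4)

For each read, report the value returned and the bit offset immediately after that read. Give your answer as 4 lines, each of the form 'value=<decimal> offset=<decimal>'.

Read 1: bits[0:6] width=6 -> value=58 (bin 111010); offset now 6 = byte 0 bit 6; 18 bits remain
Read 2: bits[6:18] width=12 -> value=2986 (bin 101110101010); offset now 18 = byte 2 bit 2; 6 bits remain
Read 3: bits[18:19] width=1 -> value=0 (bin 0); offset now 19 = byte 2 bit 3; 5 bits remain
Read 4: bits[19:23] width=4 -> value=2 (bin 0010); offset now 23 = byte 2 bit 7; 1 bits remain

Answer: value=58 offset=6
value=2986 offset=18
value=0 offset=19
value=2 offset=23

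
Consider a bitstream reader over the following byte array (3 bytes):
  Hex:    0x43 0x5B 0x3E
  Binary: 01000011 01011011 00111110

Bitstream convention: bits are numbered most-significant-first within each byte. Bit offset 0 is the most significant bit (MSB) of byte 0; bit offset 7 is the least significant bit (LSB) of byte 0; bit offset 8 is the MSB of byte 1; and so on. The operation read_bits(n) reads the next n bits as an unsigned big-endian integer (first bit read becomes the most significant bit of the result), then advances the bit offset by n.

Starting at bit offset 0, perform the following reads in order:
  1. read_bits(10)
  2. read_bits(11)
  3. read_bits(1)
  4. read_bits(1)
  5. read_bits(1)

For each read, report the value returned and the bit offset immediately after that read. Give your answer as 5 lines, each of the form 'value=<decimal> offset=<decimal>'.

Read 1: bits[0:10] width=10 -> value=269 (bin 0100001101); offset now 10 = byte 1 bit 2; 14 bits remain
Read 2: bits[10:21] width=11 -> value=871 (bin 01101100111); offset now 21 = byte 2 bit 5; 3 bits remain
Read 3: bits[21:22] width=1 -> value=1 (bin 1); offset now 22 = byte 2 bit 6; 2 bits remain
Read 4: bits[22:23] width=1 -> value=1 (bin 1); offset now 23 = byte 2 bit 7; 1 bits remain
Read 5: bits[23:24] width=1 -> value=0 (bin 0); offset now 24 = byte 3 bit 0; 0 bits remain

Answer: value=269 offset=10
value=871 offset=21
value=1 offset=22
value=1 offset=23
value=0 offset=24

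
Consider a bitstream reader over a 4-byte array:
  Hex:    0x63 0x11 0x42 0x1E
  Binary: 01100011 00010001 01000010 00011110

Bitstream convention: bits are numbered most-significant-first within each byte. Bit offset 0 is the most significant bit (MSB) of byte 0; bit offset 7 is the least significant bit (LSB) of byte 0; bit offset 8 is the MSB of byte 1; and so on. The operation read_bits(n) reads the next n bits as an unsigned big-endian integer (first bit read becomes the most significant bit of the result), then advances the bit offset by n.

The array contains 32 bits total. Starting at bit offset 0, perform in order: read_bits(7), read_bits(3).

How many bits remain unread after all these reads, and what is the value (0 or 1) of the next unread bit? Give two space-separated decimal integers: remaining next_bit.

Read 1: bits[0:7] width=7 -> value=49 (bin 0110001); offset now 7 = byte 0 bit 7; 25 bits remain
Read 2: bits[7:10] width=3 -> value=4 (bin 100); offset now 10 = byte 1 bit 2; 22 bits remain

Answer: 22 0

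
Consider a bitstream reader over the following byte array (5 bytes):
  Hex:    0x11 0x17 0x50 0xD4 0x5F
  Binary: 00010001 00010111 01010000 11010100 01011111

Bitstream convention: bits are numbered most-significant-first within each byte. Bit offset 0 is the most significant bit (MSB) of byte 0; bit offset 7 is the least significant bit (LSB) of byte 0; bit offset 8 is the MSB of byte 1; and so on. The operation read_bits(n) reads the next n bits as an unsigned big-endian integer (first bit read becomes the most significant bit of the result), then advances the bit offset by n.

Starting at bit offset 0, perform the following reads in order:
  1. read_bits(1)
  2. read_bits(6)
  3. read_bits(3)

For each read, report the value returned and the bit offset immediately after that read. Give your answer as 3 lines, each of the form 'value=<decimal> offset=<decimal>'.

Answer: value=0 offset=1
value=8 offset=7
value=4 offset=10

Derivation:
Read 1: bits[0:1] width=1 -> value=0 (bin 0); offset now 1 = byte 0 bit 1; 39 bits remain
Read 2: bits[1:7] width=6 -> value=8 (bin 001000); offset now 7 = byte 0 bit 7; 33 bits remain
Read 3: bits[7:10] width=3 -> value=4 (bin 100); offset now 10 = byte 1 bit 2; 30 bits remain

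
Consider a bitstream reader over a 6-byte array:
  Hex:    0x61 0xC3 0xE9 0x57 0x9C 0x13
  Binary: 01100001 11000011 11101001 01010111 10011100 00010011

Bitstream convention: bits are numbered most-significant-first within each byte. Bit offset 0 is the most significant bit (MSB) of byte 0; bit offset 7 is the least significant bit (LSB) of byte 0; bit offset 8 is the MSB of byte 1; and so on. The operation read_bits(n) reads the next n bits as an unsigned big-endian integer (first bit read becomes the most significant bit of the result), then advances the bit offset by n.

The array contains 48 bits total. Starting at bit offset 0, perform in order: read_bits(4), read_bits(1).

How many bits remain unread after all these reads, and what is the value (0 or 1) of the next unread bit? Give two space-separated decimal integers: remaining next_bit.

Answer: 43 0

Derivation:
Read 1: bits[0:4] width=4 -> value=6 (bin 0110); offset now 4 = byte 0 bit 4; 44 bits remain
Read 2: bits[4:5] width=1 -> value=0 (bin 0); offset now 5 = byte 0 bit 5; 43 bits remain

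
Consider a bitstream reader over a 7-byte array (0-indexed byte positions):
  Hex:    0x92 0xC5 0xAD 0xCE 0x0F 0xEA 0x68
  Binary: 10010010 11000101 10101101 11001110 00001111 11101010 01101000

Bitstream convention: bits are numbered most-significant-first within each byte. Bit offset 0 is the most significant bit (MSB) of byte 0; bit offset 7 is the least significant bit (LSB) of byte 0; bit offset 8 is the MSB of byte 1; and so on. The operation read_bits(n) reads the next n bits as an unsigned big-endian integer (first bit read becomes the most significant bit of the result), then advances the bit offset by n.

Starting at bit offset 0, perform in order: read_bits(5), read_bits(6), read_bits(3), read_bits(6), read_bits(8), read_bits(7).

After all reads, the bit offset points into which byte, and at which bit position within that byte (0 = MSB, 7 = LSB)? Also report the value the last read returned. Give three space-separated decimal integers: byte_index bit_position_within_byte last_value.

Answer: 4 3 112

Derivation:
Read 1: bits[0:5] width=5 -> value=18 (bin 10010); offset now 5 = byte 0 bit 5; 51 bits remain
Read 2: bits[5:11] width=6 -> value=22 (bin 010110); offset now 11 = byte 1 bit 3; 45 bits remain
Read 3: bits[11:14] width=3 -> value=1 (bin 001); offset now 14 = byte 1 bit 6; 42 bits remain
Read 4: bits[14:20] width=6 -> value=26 (bin 011010); offset now 20 = byte 2 bit 4; 36 bits remain
Read 5: bits[20:28] width=8 -> value=220 (bin 11011100); offset now 28 = byte 3 bit 4; 28 bits remain
Read 6: bits[28:35] width=7 -> value=112 (bin 1110000); offset now 35 = byte 4 bit 3; 21 bits remain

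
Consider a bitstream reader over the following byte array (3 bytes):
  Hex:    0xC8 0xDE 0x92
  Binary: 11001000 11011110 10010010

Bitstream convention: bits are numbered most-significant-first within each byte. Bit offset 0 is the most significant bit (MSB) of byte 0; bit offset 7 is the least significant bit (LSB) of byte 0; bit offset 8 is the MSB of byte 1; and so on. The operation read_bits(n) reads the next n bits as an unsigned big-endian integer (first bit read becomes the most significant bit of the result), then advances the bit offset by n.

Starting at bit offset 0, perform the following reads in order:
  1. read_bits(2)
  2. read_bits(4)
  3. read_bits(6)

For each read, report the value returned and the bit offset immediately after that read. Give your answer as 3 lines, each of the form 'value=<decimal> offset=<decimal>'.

Read 1: bits[0:2] width=2 -> value=3 (bin 11); offset now 2 = byte 0 bit 2; 22 bits remain
Read 2: bits[2:6] width=4 -> value=2 (bin 0010); offset now 6 = byte 0 bit 6; 18 bits remain
Read 3: bits[6:12] width=6 -> value=13 (bin 001101); offset now 12 = byte 1 bit 4; 12 bits remain

Answer: value=3 offset=2
value=2 offset=6
value=13 offset=12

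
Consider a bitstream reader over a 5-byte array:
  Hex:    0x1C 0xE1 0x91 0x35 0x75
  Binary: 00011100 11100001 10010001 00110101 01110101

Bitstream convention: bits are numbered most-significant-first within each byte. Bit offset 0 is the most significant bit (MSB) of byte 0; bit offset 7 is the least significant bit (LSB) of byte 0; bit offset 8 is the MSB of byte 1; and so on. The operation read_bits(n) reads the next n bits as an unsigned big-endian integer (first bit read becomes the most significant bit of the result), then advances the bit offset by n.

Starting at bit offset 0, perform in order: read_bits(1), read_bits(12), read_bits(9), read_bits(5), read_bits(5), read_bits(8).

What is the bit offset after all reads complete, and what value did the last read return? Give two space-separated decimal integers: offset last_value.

Answer: 40 117

Derivation:
Read 1: bits[0:1] width=1 -> value=0 (bin 0); offset now 1 = byte 0 bit 1; 39 bits remain
Read 2: bits[1:13] width=12 -> value=924 (bin 001110011100); offset now 13 = byte 1 bit 5; 27 bits remain
Read 3: bits[13:22] width=9 -> value=100 (bin 001100100); offset now 22 = byte 2 bit 6; 18 bits remain
Read 4: bits[22:27] width=5 -> value=9 (bin 01001); offset now 27 = byte 3 bit 3; 13 bits remain
Read 5: bits[27:32] width=5 -> value=21 (bin 10101); offset now 32 = byte 4 bit 0; 8 bits remain
Read 6: bits[32:40] width=8 -> value=117 (bin 01110101); offset now 40 = byte 5 bit 0; 0 bits remain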